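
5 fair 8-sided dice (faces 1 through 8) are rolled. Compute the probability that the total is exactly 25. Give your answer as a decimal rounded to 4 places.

0.0679

There are 8^5 = 32768 equally likely outcomes.
The number of ordered 5-tuples from {1,…,8} summing to 25 is 2226.
P(sum = 25) = 2226/32768 = 1113/16384 ≈ 0.0679.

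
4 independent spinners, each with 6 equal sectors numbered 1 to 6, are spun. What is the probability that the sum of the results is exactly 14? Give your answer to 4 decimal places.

There are 6^4 = 1296 equally likely outcomes.
The number of ordered 4-tuples from {1,…,6} summing to 14 is 146.
P(sum = 14) = 146/1296 = 73/648 ≈ 0.1127.

0.1127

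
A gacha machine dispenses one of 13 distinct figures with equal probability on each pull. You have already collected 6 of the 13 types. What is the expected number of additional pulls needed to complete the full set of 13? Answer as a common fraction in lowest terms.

4719/140

Starting from 6 distinct types, each trial gives a new one with probability (13−i)/13 when i types are held, so the wait for the next new type is 13/(13−i).
E = 13/7 + 13/6 + 13/5 + 13/4 + 13/3 + 13/2 + 13/1 = 4719/140.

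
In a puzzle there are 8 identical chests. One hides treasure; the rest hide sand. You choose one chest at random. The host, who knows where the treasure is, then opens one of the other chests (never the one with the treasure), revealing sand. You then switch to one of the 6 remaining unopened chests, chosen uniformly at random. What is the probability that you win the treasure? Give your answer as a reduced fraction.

Your original chest holds the treasure with probability 1/8, so the other 7 collectively hold it with probability 7/8.
The host can always find an empty chest to open, so this doesn't change that 7/8; it is now spread over the 6 remaining unopened chests.
P(win by switching) = (7/8) · (1/6) = 7/48.

7/48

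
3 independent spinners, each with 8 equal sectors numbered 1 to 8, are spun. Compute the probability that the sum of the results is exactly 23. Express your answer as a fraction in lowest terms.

3/512

There are 8^3 = 512 equally likely outcomes.
The number of ordered 3-tuples from {1,…,8} summing to 23 is 3.
P(sum = 23) = 3/512.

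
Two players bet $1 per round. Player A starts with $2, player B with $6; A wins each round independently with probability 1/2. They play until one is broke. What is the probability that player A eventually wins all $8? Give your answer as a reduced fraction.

With a fair step, P(i) = ½P(i−1) + ½P(i+1) with P(0)=0, P(8)=1 has the linear solution P(i) = i/8.
P(2) = 2/8 = 1/4.

1/4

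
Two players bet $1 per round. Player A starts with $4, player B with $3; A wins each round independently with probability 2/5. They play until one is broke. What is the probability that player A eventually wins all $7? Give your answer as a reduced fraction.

520/2059

Let r = q/p = (3/5)/(2/5) = 3/2. The recurrence P(i) = p·P(i+1) + q·P(i−1) with P(0)=0, P(7)=1 gives P(i) = (1 − r^i)/(1 − r^7).
P(4) = (1 − (3/2)^4) / (1 − (3/2)^7) = 520/2059.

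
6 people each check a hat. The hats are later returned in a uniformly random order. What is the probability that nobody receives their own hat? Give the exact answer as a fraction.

53/144

This is the derangement probability: permutations of 6 with no fixed point.
D(6) = 6! · (1 − 1/1! + 1/2! − ··· + (−1)^6/6!) = 265.
P = 265/720 = 53/144.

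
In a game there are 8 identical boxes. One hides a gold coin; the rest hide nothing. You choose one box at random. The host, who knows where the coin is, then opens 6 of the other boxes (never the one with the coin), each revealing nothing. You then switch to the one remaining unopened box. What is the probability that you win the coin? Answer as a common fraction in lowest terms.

Your original box holds the coin with probability 1/8, so the other 7 collectively hold it with probability 7/8.
The host can always find 6 empty boxes to open, so the reveals don't change that 7/8; it is now spread over the 1 remaining unopened box.
P(win by switching) = (7/8) · (1/1) = 7/8.

7/8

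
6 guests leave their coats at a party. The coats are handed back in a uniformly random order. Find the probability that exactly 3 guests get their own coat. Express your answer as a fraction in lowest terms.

Choose which 3 of the 6 are fixed: C(6,3) = 20 ways.
The remaining 3 must have no fixed point: D(3) = 2.
P = 20·2/720 = 1/18.

1/18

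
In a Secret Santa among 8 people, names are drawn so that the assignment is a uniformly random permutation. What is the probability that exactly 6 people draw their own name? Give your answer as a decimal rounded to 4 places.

0.0007

Choose which 6 of the 8 are fixed: C(8,6) = 28 ways.
The remaining 2 must have no fixed point: D(2) = 1.
P = 28·1/40320 = 1/1440 ≈ 0.0007.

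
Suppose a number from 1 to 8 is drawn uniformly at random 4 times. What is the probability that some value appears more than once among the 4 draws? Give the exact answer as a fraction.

151/256

P(all 4 different) = 8/8 · 7/8 · ··· · 5/8 = 105/256.
P(at least two equal) = 1 − 105/256 = 151/256.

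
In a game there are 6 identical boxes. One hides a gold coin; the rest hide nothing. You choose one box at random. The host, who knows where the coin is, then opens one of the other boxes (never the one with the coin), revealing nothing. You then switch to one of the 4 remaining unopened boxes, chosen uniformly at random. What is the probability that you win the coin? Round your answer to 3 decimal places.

0.208

Your original box holds the coin with probability 1/6, so the other 5 collectively hold it with probability 5/6.
The host can always find an empty box to open, so this doesn't change that 5/6; it is now spread over the 4 remaining unopened boxes.
P(win by switching) = (5/6) · (1/4) = 5/24 ≈ 0.208.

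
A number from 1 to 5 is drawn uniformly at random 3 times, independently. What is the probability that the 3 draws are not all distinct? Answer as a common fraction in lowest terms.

P(all 3 different) = 5/5 · 4/5 · ··· · 3/5 = 12/25.
P(at least two equal) = 1 − 12/25 = 13/25.

13/25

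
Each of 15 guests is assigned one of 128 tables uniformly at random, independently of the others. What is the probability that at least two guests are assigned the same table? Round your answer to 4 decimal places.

It's easier to compute the probability that all 15 are distinct.
P(all distinct) = 128/128 · 127/128 · ··· · 114/128 ≈ 0.4261.
So the probability of at least one match is 1 − 0.4261 = 0.5739.

0.5739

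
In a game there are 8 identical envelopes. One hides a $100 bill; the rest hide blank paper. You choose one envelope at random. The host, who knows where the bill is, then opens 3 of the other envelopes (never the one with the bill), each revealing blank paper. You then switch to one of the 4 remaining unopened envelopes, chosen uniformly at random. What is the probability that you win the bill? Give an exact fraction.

Your original envelope holds the bill with probability 1/8, so the other 7 collectively hold it with probability 7/8.
The host can always find 3 empty envelopes to open, so the reveals don't change that 7/8; it is now spread over the 4 remaining unopened envelopes.
P(win by switching) = (7/8) · (1/4) = 7/32.

7/32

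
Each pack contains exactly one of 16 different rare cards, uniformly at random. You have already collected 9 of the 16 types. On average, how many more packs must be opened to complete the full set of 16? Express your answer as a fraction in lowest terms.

Starting from 9 distinct types, each trial gives a new one with probability (16−i)/16 when i types are held, so the wait for the next new type is 16/(16−i).
E = 16/7 + 16/6 + 16/5 + 16/4 + 16/3 + 16/2 + 16/1 = 1452/35.

1452/35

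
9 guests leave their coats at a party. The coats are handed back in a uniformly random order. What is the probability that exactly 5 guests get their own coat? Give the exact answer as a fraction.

1/320

Choose which 5 of the 9 are fixed: C(9,5) = 126 ways.
The remaining 4 must have no fixed point: D(4) = 9.
P = 126·9/362880 = 1/320.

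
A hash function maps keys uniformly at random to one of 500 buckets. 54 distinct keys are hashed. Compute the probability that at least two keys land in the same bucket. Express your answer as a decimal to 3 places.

It's easier to compute the probability that all 54 are distinct.
P(all distinct) = 500/500 · 499/500 · ··· · 447/500 ≈ 0.051.
So the probability of at least one match is 1 − 0.051 = 0.949.

0.949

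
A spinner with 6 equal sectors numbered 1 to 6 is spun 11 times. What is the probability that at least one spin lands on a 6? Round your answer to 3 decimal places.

0.865

P(no spin lands on a 6) = (5/6)^11 ≈ 0.135.
P(at least one) = 1 − 0.135 = 0.865.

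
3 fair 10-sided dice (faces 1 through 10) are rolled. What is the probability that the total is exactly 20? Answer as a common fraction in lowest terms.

There are 10^3 = 1000 equally likely outcomes.
The number of ordered 3-tuples from {1,…,10} summing to 20 is 63.
P(sum = 20) = 63/1000.

63/1000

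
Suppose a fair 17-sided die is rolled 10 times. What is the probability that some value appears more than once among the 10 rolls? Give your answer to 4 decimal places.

P(all 10 different) = 17/17 · 16/17 · ··· · 8/17 ≈ 0.0350.
P(at least two equal) = 1 − 0.0350 = 0.9650.

0.9650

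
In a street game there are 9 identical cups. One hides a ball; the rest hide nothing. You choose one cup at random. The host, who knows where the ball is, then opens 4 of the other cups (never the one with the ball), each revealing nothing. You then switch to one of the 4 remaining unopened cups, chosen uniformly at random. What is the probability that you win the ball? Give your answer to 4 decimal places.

Your original cup holds the ball with probability 1/9, so the other 8 collectively hold it with probability 8/9.
The host can always find 4 empty cups to open, so the reveals don't change that 8/9; it is now spread over the 4 remaining unopened cups.
P(win by switching) = (8/9) · (1/4) = 2/9 ≈ 0.2222.

0.2222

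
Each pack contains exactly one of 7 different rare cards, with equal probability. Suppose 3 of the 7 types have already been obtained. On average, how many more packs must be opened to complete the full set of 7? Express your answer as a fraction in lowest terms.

175/12

Starting from 3 distinct types, each trial gives a new one with probability (7−i)/7 when i types are held, so the wait for the next new type is 7/(7−i).
E = 7/4 + 7/3 + 7/2 + 7/1 = 175/12.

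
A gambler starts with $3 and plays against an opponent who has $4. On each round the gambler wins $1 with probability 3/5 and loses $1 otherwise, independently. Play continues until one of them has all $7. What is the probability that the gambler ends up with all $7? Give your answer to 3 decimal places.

0.747

Let r = q/p = (2/5)/(3/5) = 2/3. The recurrence P(i) = p·P(i+1) + q·P(i−1) with P(0)=0, P(7)=1 gives P(i) = (1 − r^i)/(1 − r^7).
P(3) = (1 − (2/3)^3) / (1 − (2/3)^7) = 1539/2059 ≈ 0.747.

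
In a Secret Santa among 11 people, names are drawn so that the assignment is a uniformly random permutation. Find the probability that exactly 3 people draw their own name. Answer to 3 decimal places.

0.061

Choose which 3 of the 11 are fixed: C(11,3) = 165 ways.
The remaining 8 must have no fixed point: D(8) = 14833.
P = 165·14833/39916800 = 2119/34560 ≈ 0.061.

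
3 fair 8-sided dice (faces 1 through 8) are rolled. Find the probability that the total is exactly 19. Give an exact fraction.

21/512

There are 8^3 = 512 equally likely outcomes.
The number of ordered 3-tuples from {1,…,8} summing to 19 is 21.
P(sum = 19) = 21/512.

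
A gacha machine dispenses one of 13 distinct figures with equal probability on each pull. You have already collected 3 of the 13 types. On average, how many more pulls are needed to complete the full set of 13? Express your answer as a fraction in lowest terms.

Starting from 3 distinct types, each trial gives a new one with probability (13−i)/13 when i types are held, so the wait for the next new type is 13/(13−i).
E = 13/10 + 13/9 + 13/8 + 13/7 + 13/6 + 13/5 + 13/4 + 13/3 + 13/2 + 13/1 = 95953/2520.

95953/2520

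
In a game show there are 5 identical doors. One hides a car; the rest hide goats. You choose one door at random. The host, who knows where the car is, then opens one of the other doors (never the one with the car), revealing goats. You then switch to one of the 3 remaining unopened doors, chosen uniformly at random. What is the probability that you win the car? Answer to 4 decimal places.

0.2667

Your original door holds the car with probability 1/5, so the other 4 collectively hold it with probability 4/5.
The host can always find an empty door to open, so this doesn't change that 4/5; it is now spread over the 3 remaining unopened doors.
P(win by switching) = (4/5) · (1/3) = 4/15 ≈ 0.2667.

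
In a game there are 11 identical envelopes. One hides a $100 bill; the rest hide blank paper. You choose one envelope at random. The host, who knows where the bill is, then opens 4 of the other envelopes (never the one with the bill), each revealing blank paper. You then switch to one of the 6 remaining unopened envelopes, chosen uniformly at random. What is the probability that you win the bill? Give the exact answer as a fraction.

5/33

Your original envelope holds the bill with probability 1/11, so the other 10 collectively hold it with probability 10/11.
The host can always find 4 empty envelopes to open, so the reveals don't change that 10/11; it is now spread over the 6 remaining unopened envelopes.
P(win by switching) = (10/11) · (1/6) = 5/33.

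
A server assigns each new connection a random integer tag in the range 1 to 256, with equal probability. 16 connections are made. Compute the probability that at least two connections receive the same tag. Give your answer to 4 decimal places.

It's easier to compute the probability that all 16 are distinct.
P(all distinct) = 256/256 · 255/256 · ··· · 241/256 ≈ 0.6197.
So the probability of at least one match is 1 − 0.6197 = 0.3803.

0.3803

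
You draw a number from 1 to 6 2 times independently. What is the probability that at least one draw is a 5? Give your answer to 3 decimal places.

P(no draw is a 5) = (5/6)^2 ≈ 0.694.
P(at least one) = 1 − 0.694 = 0.306.

0.306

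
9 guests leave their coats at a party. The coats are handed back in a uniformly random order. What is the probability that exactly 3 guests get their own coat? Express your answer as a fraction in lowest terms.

Choose which 3 of the 9 are fixed: C(9,3) = 84 ways.
The remaining 6 must have no fixed point: D(6) = 265.
P = 84·265/362880 = 53/864.

53/864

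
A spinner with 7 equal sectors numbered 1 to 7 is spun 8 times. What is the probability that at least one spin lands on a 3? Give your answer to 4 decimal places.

0.7086

P(no spin lands on a 3) = (6/7)^8 ≈ 0.2914.
P(at least one) = 1 − 0.2914 = 0.7086.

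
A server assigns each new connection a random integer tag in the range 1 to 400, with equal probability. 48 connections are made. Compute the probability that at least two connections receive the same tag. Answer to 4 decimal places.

0.9471

It's easier to compute the probability that all 48 are distinct.
P(all distinct) = 400/400 · 399/400 · ··· · 353/400 ≈ 0.0529.
So the probability of at least one match is 1 − 0.0529 = 0.9471.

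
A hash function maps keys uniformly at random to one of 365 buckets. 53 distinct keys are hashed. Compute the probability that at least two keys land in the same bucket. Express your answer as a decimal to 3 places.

It's easier to compute the probability that all 53 are distinct.
P(all distinct) = 365/365 · 364/365 · ··· · 313/365 ≈ 0.019.
So the probability of at least one match is 1 − 0.019 = 0.981.

0.981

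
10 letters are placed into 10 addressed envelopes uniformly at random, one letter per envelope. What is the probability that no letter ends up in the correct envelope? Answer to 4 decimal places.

This is the derangement probability: permutations of 10 with no fixed point.
D(10) = 10! · (1 − 1/1! + 1/2! − ··· + (−1)^10/10!) = 1334961.
P = 1334961/3628800 = 16481/44800 ≈ 0.3679.

0.3679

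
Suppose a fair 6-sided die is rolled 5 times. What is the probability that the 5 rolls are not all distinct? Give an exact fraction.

P(all 5 different) = 6/6 · 5/6 · ··· · 2/6 = 5/54.
P(at least two equal) = 1 − 5/54 = 49/54.

49/54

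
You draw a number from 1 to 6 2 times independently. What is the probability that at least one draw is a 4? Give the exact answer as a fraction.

11/36

P(no draw is a 4) = (5/6)^2 = 25/36.
P(at least one) = 1 − 25/36 = 11/36.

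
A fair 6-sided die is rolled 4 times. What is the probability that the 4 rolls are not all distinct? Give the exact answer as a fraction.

13/18

P(all 4 different) = 6/6 · 5/6 · ··· · 3/6 = 5/18.
P(at least two equal) = 1 − 5/18 = 13/18.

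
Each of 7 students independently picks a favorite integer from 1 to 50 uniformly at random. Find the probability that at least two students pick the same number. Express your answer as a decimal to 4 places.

0.3556

It's easier to compute the probability that all 7 are distinct.
P(all distinct) = 50/50 · 49/50 · ··· · 44/50 ≈ 0.6444.
So the probability of at least one match is 1 − 0.6444 = 0.3556.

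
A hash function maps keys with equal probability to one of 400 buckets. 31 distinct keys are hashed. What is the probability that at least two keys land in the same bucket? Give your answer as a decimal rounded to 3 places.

It's easier to compute the probability that all 31 are distinct.
P(all distinct) = 400/400 · 399/400 · ··· · 370/400 ≈ 0.303.
So the probability of at least one match is 1 − 0.303 = 0.697.

0.697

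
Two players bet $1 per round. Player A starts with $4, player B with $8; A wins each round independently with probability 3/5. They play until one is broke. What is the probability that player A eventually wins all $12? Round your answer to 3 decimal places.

Let r = q/p = (2/5)/(3/5) = 2/3. The recurrence P(i) = p·P(i+1) + q·P(i−1) with P(0)=0, P(12)=1 gives P(i) = (1 − r^i)/(1 − r^12).
P(4) = (1 − (2/3)^4) / (1 − (2/3)^12) = 6561/8113 ≈ 0.809.

0.809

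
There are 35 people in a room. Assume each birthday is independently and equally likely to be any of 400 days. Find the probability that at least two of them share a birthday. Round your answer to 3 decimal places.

It's easier to compute the probability that all 35 are distinct.
P(all distinct) = 400/400 · 399/400 · ··· · 366/400 ≈ 0.216.
So the probability of at least one match is 1 − 0.216 = 0.784.

0.784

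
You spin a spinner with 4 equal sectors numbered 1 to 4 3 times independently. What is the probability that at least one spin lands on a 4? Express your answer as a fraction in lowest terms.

P(no spin lands on a 4) = (3/4)^3 = 27/64.
P(at least one) = 1 − 27/64 = 37/64.

37/64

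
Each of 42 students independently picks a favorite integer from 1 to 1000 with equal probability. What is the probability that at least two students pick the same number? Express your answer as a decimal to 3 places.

It's easier to compute the probability that all 42 are distinct.
P(all distinct) = 1000/1000 · 999/1000 · ··· · 959/1000 ≈ 0.418.
So the probability of at least one match is 1 − 0.418 = 0.582.

0.582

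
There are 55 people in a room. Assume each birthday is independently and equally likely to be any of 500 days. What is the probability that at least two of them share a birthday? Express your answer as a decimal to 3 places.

It's easier to compute the probability that all 55 are distinct.
P(all distinct) = 500/500 · 499/500 · ··· · 446/500 ≈ 0.046.
So the probability of at least one match is 1 − 0.046 = 0.954.

0.954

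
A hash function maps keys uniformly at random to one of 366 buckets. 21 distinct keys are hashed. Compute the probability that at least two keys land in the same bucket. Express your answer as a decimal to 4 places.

It's easier to compute the probability that all 21 are distinct.
P(all distinct) = 366/366 · 365/366 · ··· · 346/366 ≈ 0.5572.
So the probability of at least one match is 1 − 0.5572 = 0.4428.

0.4428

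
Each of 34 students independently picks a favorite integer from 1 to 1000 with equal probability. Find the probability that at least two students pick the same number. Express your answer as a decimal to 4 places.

It's easier to compute the probability that all 34 are distinct.
P(all distinct) = 1000/1000 · 999/1000 · ··· · 967/1000 ≈ 0.5670.
So the probability of at least one match is 1 − 0.5670 = 0.4330.

0.4330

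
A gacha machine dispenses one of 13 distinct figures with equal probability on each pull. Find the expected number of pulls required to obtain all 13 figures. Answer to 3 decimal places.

41.342

After i distinct types are collected, each trial gives a new one with probability (13−i)/13, so the expected wait for the next new type is 13/(13−i).
E = 13/13 + 13/12 + 13/11 + 13/10 + 13/9 + 13/8 + 13/7 + 13/6 + 13/5 + 13/4 + 13/3 + 13/2 + 13/1 = 1145993/27720 ≈ 41.342.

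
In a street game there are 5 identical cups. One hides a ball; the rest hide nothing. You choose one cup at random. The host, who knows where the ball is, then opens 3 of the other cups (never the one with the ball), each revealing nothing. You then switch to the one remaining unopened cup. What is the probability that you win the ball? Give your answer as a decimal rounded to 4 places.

Your original cup holds the ball with probability 1/5, so the other 4 collectively hold it with probability 4/5.
The host can always find 3 empty cups to open, so the reveals don't change that 4/5; it is now spread over the 1 remaining unopened cup.
P(win by switching) = (4/5) · (1/1) = 4/5 ≈ 0.8000.

0.8000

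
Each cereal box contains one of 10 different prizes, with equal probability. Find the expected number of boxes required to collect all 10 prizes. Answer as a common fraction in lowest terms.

7381/252

After i distinct types are collected, each trial gives a new one with probability (10−i)/10, so the expected wait for the next new type is 10/(10−i).
E = 10/10 + 10/9 + 10/8 + 10/7 + 10/6 + 10/5 + 10/4 + 10/3 + 10/2 + 10/1 = 7381/252.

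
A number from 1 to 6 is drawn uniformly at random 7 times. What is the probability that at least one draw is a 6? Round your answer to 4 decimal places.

P(no draw is a 6) = (5/6)^7 ≈ 0.2791.
P(at least one) = 1 − 0.2791 = 0.7209.

0.7209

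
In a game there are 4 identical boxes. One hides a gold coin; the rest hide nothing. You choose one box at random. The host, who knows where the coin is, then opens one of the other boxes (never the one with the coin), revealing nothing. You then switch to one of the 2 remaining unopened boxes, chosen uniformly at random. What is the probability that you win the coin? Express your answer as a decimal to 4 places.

0.3750

Your original box holds the coin with probability 1/4, so the other 3 collectively hold it with probability 3/4.
The host can always find an empty box to open, so this doesn't change that 3/4; it is now spread over the 2 remaining unopened boxes.
P(win by switching) = (3/4) · (1/2) = 3/8 ≈ 0.3750.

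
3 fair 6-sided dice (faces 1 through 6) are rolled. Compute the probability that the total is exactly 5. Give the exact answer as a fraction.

1/36

There are 6^3 = 216 equally likely outcomes.
The number of ordered 3-tuples from {1,…,6} summing to 5 is 6.
P(sum = 5) = 6/216 = 1/36.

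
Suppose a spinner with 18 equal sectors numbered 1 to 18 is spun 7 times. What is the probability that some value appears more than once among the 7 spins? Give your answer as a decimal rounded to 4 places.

P(all 7 different) = 18/18 · 17/18 · ··· · 12/18 ≈ 0.2620.
P(at least two equal) = 1 − 0.2620 = 0.7380.

0.7380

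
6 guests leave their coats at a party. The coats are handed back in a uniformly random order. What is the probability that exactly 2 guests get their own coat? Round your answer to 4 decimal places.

Choose which 2 of the 6 are fixed: C(6,2) = 15 ways.
The remaining 4 must have no fixed point: D(4) = 9.
P = 15·9/720 = 3/16 ≈ 0.1875.

0.1875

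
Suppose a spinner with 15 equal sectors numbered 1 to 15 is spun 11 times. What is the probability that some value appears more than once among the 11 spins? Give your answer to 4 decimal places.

0.9937

P(all 11 different) = 15/15 · 14/15 · ··· · 5/15 ≈ 0.0063.
P(at least two equal) = 1 − 0.0063 = 0.9937.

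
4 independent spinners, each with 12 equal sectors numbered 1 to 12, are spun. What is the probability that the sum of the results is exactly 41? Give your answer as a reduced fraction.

5/864

There are 12^4 = 20736 equally likely outcomes.
The number of ordered 4-tuples from {1,…,12} summing to 41 is 120.
P(sum = 41) = 120/20736 = 5/864.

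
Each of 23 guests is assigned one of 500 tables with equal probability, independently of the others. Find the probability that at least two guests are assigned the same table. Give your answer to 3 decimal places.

It's easier to compute the probability that all 23 are distinct.
P(all distinct) = 500/500 · 499/500 · ··· · 478/500 ≈ 0.598.
So the probability of at least one match is 1 − 0.598 = 0.402.

0.402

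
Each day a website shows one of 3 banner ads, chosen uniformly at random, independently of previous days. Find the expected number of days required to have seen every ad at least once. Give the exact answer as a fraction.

11/2

After i distinct types are collected, each trial gives a new one with probability (3−i)/3, so the expected wait for the next new type is 3/(3−i).
E = 3/3 + 3/2 + 3/1 = 11/2.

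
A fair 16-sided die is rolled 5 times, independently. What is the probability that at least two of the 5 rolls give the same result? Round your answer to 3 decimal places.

0.500

P(all 5 different) = 16/16 · 15/16 · ··· · 12/16 ≈ 0.500.
P(at least two equal) = 1 − 0.500 = 0.500.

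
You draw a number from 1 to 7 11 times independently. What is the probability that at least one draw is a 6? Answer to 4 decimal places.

P(no draw is a 6) = (6/7)^11 ≈ 0.1835.
P(at least one) = 1 − 0.1835 = 0.8165.

0.8165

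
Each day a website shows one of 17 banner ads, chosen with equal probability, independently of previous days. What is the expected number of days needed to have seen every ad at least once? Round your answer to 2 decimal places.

58.47

After i distinct types are collected, each trial gives a new one with probability (17−i)/17, so the expected wait for the next new type is 17/(17−i).
E = 17/17 + 17/16 + 17/15 + 17/14 + 17/13 + 17/12 + 17/11 + 17/10 + 17/9 + 17/8 + 17/7 + 17/6 + 17/5 + 17/4 + 17/3 + 17/2 + 17/1 = 42142223/720720 ≈ 58.47.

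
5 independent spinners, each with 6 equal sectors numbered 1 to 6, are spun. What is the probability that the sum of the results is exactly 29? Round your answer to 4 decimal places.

0.0006

There are 6^5 = 7776 equally likely outcomes.
The number of ordered 5-tuples from {1,…,6} summing to 29 is 5.
P(sum = 29) = 5/7776 ≈ 0.0006.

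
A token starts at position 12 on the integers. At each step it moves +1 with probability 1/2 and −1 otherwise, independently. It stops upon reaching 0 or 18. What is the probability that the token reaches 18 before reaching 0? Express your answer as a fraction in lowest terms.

With a fair step, P(i) = ½P(i−1) + ½P(i+1) with P(0)=0, P(18)=1 has the linear solution P(i) = i/18.
P(12) = 12/18 = 2/3.

2/3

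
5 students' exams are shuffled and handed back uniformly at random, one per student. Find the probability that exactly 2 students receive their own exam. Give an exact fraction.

Choose which 2 of the 5 are fixed: C(5,2) = 10 ways.
The remaining 3 must have no fixed point: D(3) = 2.
P = 10·2/120 = 1/6.

1/6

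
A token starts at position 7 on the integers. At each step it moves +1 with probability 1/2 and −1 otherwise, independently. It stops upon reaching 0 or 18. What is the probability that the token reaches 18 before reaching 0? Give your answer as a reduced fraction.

With a fair step, P(i) = ½P(i−1) + ½P(i+1) with P(0)=0, P(18)=1 has the linear solution P(i) = i/18.
P(7) = 7/18.

7/18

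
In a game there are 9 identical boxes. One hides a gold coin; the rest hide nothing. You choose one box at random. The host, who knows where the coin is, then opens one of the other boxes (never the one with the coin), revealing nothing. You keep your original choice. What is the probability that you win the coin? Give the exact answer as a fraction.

1/9

The host can always open an empty box regardless of your choice, so this gives no information about your original box.
P(win by staying) = 1/9.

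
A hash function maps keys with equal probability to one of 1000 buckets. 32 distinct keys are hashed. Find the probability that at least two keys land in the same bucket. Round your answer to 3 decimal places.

0.394

It's easier to compute the probability that all 32 are distinct.
P(all distinct) = 1000/1000 · 999/1000 · ··· · 969/1000 ≈ 0.606.
So the probability of at least one match is 1 − 0.606 = 0.394.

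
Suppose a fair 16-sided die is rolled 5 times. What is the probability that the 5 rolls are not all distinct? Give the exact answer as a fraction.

4097/8192

P(all 5 different) = 16/16 · 15/16 · ··· · 12/16 = 4095/8192.
P(at least two equal) = 1 − 4095/8192 = 4097/8192.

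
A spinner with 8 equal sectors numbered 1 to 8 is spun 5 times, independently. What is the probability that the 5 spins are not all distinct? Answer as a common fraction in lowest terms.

P(all 5 different) = 8/8 · 7/8 · ··· · 4/8 = 105/512.
P(at least two equal) = 1 − 105/512 = 407/512.

407/512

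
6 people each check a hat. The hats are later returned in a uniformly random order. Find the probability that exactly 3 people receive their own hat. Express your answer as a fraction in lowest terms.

Choose which 3 of the 6 are fixed: C(6,3) = 20 ways.
The remaining 3 must have no fixed point: D(3) = 2.
P = 20·2/720 = 1/18.

1/18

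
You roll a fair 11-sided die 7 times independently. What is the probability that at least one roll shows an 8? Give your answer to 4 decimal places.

0.4868

P(no roll shows an 8) = (10/11)^7 ≈ 0.5132.
P(at least one) = 1 − 0.5132 = 0.4868.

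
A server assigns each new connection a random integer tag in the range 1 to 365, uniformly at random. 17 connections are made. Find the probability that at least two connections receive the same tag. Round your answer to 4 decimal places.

It's easier to compute the probability that all 17 are distinct.
P(all distinct) = 365/365 · 364/365 · ··· · 349/365 ≈ 0.6850.
So the probability of at least one match is 1 − 0.6850 = 0.3150.

0.3150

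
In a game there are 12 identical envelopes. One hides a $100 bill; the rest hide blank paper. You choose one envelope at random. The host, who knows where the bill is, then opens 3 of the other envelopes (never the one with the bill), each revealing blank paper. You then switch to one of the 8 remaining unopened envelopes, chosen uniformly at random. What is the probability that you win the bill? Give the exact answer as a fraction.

Your original envelope holds the bill with probability 1/12, so the other 11 collectively hold it with probability 11/12.
The host can always find 3 empty envelopes to open, so the reveals don't change that 11/12; it is now spread over the 8 remaining unopened envelopes.
P(win by switching) = (11/12) · (1/8) = 11/96.

11/96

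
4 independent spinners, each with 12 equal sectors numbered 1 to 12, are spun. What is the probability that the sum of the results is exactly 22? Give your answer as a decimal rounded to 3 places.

0.048

There are 12^4 = 20736 equally likely outcomes.
The number of ordered 4-tuples from {1,…,12} summing to 22 is 994.
P(sum = 22) = 994/20736 = 497/10368 ≈ 0.048.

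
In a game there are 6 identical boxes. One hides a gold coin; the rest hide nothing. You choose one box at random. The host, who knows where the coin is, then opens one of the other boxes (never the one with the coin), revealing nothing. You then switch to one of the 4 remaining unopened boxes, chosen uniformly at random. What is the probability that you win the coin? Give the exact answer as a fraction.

Your original box holds the coin with probability 1/6, so the other 5 collectively hold it with probability 5/6.
The host can always find an empty box to open, so this doesn't change that 5/6; it is now spread over the 4 remaining unopened boxes.
P(win by switching) = (5/6) · (1/4) = 5/24.

5/24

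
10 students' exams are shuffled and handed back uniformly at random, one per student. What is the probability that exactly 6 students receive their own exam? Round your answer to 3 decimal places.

Choose which 6 of the 10 are fixed: C(10,6) = 210 ways.
The remaining 4 must have no fixed point: D(4) = 9.
P = 210·9/3628800 = 1/1920 ≈ 0.001.

0.001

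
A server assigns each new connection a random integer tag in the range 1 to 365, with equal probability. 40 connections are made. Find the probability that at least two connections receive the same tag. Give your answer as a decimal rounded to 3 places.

0.891

It's easier to compute the probability that all 40 are distinct.
P(all distinct) = 365/365 · 364/365 · ··· · 326/365 ≈ 0.109.
So the probability of at least one match is 1 − 0.109 = 0.891.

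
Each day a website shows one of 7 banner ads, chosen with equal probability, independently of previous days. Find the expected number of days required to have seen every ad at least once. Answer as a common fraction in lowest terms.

After i distinct types are collected, each trial gives a new one with probability (7−i)/7, so the expected wait for the next new type is 7/(7−i).
E = 7/7 + 7/6 + 7/5 + 7/4 + 7/3 + 7/2 + 7/1 = 363/20.

363/20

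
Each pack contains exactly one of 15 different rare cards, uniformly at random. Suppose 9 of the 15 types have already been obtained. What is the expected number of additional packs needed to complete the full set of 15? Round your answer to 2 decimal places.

Starting from 9 distinct types, each trial gives a new one with probability (15−i)/15 when i types are held, so the wait for the next new type is 15/(15−i).
E = 15/6 + 15/5 + 15/4 + 15/3 + 15/2 + 15/1 = 147/4 ≈ 36.75.

36.75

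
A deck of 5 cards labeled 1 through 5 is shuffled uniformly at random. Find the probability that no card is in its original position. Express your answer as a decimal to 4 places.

0.3667

This is the derangement probability: permutations of 5 with no fixed point.
D(5) = 5! · (1 − 1/1! + 1/2! − ··· + (−1)^5/5!) = 44.
P = 44/120 = 11/30 ≈ 0.3667.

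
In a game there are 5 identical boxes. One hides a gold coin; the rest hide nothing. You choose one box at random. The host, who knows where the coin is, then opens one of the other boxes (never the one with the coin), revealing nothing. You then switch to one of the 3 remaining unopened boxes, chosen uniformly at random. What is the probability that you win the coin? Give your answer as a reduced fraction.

Your original box holds the coin with probability 1/5, so the other 4 collectively hold it with probability 4/5.
The host can always find an empty box to open, so this doesn't change that 4/5; it is now spread over the 3 remaining unopened boxes.
P(win by switching) = (4/5) · (1/3) = 4/15.

4/15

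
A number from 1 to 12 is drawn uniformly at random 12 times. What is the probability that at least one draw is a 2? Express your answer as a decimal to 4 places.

0.6480

P(no draw is a 2) = (11/12)^12 ≈ 0.3520.
P(at least one) = 1 − 0.3520 = 0.6480.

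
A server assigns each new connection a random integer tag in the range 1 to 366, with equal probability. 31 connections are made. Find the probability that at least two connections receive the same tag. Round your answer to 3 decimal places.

0.729

It's easier to compute the probability that all 31 are distinct.
P(all distinct) = 366/366 · 365/366 · ··· · 336/366 ≈ 0.271.
So the probability of at least one match is 1 − 0.271 = 0.729.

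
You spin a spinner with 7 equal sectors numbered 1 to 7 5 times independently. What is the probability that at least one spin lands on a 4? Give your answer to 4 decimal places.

P(no spin lands on a 4) = (6/7)^5 ≈ 0.4627.
P(at least one) = 1 − 0.4627 = 0.5373.

0.5373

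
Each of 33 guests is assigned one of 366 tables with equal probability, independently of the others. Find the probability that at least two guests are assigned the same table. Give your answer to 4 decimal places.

It's easier to compute the probability that all 33 are distinct.
P(all distinct) = 366/366 · 365/366 · ··· · 334/366 ≈ 0.2260.
So the probability of at least one match is 1 − 0.2260 = 0.7740.

0.7740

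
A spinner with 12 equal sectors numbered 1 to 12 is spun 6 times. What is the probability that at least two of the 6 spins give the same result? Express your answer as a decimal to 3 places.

P(all 6 different) = 12/12 · 11/12 · ··· · 7/12 ≈ 0.223.
P(at least two equal) = 1 − 0.223 = 0.777.

0.777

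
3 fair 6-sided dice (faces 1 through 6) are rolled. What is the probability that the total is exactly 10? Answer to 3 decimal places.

0.125

There are 6^3 = 216 equally likely outcomes.
The number of ordered 3-tuples from {1,…,6} summing to 10 is 27.
P(sum = 10) = 27/216 = 1/8 ≈ 0.125.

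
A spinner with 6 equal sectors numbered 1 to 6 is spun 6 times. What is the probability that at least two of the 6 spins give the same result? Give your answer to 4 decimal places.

P(all 6 different) = 6/6 · 5/6 · ··· · 1/6 ≈ 0.0154.
P(at least two equal) = 1 − 0.0154 = 0.9846.

0.9846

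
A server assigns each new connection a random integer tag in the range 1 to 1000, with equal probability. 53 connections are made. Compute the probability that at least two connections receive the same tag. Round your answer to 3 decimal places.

0.754

It's easier to compute the probability that all 53 are distinct.
P(all distinct) = 1000/1000 · 999/1000 · ··· · 948/1000 ≈ 0.246.
So the probability of at least one match is 1 − 0.246 = 0.754.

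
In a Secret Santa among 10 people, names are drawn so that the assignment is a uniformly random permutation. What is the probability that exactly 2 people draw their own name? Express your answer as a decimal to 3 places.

Choose which 2 of the 10 are fixed: C(10,2) = 45 ways.
The remaining 8 must have no fixed point: D(8) = 14833.
P = 45·14833/3628800 = 2119/11520 ≈ 0.184.

0.184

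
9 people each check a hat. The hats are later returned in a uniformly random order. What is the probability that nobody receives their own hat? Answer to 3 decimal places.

0.368

This is the derangement probability: permutations of 9 with no fixed point.
D(9) = 9! · (1 − 1/1! + 1/2! − ··· + (−1)^9/9!) = 133496.
P = 133496/362880 = 16687/45360 ≈ 0.368.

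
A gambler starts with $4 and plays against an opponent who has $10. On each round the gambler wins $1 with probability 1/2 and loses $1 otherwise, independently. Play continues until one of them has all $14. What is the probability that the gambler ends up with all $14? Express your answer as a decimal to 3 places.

With a fair step, P(i) = ½P(i−1) + ½P(i+1) with P(0)=0, P(14)=1 has the linear solution P(i) = i/14.
P(4) = 4/14 = 2/7 ≈ 0.286.

0.286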